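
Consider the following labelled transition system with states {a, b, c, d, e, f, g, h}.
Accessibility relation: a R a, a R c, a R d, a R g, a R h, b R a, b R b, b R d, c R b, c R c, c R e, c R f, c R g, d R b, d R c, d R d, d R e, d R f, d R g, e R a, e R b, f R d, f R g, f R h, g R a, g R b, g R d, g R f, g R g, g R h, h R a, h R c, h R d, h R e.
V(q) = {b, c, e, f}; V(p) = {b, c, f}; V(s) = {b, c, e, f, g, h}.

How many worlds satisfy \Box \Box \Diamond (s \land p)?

1

Let φ = \Box \Box \Diamond (s \land p). Evaluate φ at each world:
  a (successors {a, c, d, g, h}): φ is false.
  b (successors {a, b, d}): φ is false.
  c (successors {b, c, e, f, g}): φ is false.
  d (successors {b, c, d, e, f, g}): φ is false.
  e (successors {a, b}): φ is true.
  f (successors {d, g, h}): φ is false.
  g (successors {a, b, d, f, g, h}): φ is false.
  h (successors {a, c, d, e}): φ is false.
For instance, at d:
  At d: \Box \Box \Diamond (s \land p) requires \Box \Diamond (s \land p) at every successor {b, c, d, e, f, g}.
    \Box \Diamond (s \land p) fails at c, so \Box \Box \Diamond (s \land p) is false at d.
      At c: \Box \Diamond (s \land p) requires \Diamond (s \land p) at every successor {b, c, e, f, g}.
        \Diamond (s \land p) fails at f, so \Box \Diamond (s \land p) is false at c.
Satisfying worlds: {e}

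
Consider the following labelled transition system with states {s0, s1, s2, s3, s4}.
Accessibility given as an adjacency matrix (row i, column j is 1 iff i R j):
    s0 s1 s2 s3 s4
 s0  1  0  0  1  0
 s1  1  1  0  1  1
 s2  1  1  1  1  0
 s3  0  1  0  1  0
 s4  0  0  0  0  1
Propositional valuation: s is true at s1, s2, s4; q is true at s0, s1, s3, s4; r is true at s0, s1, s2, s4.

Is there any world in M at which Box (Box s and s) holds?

Yes

Let φ = Box (Box s and s). Evaluate φ at each world:
  s0 (successors {s0, s3}): φ is false.
  s1 (successors {s0, s1, s3, s4}): φ is false.
  s2 (successors {s0, s1, s2, s3}): φ is false.
  s3 (successors {s1, s3}): φ is false.
  s4 (successors {s4}): φ is true.
Detail at s4 (witness):
  At s4: Box (Box s and s) requires Box s and s at every successor {s4}.
      At s4: Box s is true, s is true, so Box s and s is true.
  So Box (Box s and s) is true at s4.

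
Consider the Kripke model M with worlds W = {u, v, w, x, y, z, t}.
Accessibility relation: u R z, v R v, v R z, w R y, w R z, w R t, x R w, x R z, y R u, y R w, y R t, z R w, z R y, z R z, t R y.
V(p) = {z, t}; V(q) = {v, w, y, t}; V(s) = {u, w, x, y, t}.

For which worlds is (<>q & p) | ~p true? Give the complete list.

Let φ = (<>q & p) | ~p. Evaluate φ at each world:
  u (successors {z}): φ is true.
  v (successors {v, z}): φ is true.
  w (successors {y, z, t}): φ is true.
  x (successors {w, z}): φ is true.
  y (successors {u, w, t}): φ is true.
  z (successors {w, y, z}): φ is true.
  t (successors {y}): φ is true.
For instance, at t:
  At t: <>q & p is true, ~p is false, so (<>q & p) | ~p is true.
    At t: <>q is true, p is true, so <>q & p is true.
      At t: <>q requires q at some successor in {y}.
        q holds at y, so <>q is true at t.
Satisfying worlds: {u, v, w, x, y, z, t}

u, v, w, x, y, z, t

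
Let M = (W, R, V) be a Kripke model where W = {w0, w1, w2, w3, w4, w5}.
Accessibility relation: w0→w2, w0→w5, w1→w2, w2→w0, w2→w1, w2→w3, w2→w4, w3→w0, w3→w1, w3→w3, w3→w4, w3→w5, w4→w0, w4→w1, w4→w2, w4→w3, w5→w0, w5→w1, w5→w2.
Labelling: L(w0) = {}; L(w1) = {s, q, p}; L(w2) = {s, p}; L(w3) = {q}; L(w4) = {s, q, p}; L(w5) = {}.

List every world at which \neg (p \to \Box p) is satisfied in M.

Let φ = \neg (p \to \Box p). Evaluate φ at each world:
  w0 (successors {w2, w5}): φ is false.
  w1 (successors {w2}): φ is false.
  w2 (successors {w0, w1, w3, w4}): φ is true.
  w3 (successors {w0, w1, w3, w4, w5}): φ is false.
  w4 (successors {w0, w1, w2, w3}): φ is true.
  w5 (successors {w0, w1, w2}): φ is false.
For instance, at w5:
  At w5: p \to \Box p is true, so \neg (p \to \Box p) is false.
    At w5: p is false, \Box p is false, so p \to \Box p is true.
      At w5: \Box p requires p at every successor {w0, w1, w2}.
        p fails at w0, so \Box p is false at w5.
Satisfying worlds: {w2, w4}

w2, w4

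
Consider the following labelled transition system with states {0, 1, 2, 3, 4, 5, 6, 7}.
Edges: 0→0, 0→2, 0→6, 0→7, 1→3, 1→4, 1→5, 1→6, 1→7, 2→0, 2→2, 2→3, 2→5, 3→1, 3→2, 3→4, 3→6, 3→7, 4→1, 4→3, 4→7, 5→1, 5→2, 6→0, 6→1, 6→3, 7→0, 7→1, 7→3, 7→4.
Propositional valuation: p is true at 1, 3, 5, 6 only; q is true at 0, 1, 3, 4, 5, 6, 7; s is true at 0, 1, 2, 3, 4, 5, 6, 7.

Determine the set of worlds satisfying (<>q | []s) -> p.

1, 3, 5, 6

Recall that []ψ holds at a world iff ψ holds at every accessible world, and <>ψ holds iff ψ holds at some accessible world.
Let φ = (<>q | []s) -> p. Evaluate φ at each world:
  0 (successors {0, 2, 6, 7}): φ is false.
  1 (successors {3, 4, 5, 6, 7}): φ is true.
  2 (successors {0, 2, 3, 5}): φ is false.
  3 (successors {1, 2, 4, 6, 7}): φ is true.
  4 (successors {1, 3, 7}): φ is false.
  5 (successors {1, 2}): φ is true.
  6 (successors {0, 1, 3}): φ is true.
  7 (successors {0, 1, 3, 4}): φ is false.
For instance, at 0:
  At 0: <>q | []s is true, p is false, so (<>q | []s) -> p is false.
    At 0: <>q is true, []s is true, so <>q | []s is true.
      At 0: <>q requires q at some successor in {0, 2, 6, 7}.
        q holds at 0, so <>q is true at 0.
      At 0: []s requires s at every successor {0, 2, 6, 7}.
        At 0: s is true.
        At 2: s is true.
        At 6: s is true.
        At 7: s is true.
      So []s is true at 0.
Satisfying worlds: {1, 3, 5, 6}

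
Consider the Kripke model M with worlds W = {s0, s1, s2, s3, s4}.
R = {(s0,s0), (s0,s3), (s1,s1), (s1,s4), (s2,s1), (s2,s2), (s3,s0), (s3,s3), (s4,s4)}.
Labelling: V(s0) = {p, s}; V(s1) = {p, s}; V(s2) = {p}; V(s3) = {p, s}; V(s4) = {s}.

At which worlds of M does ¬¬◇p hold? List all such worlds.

s0, s1, s2, s3

Let φ = ¬¬◇p. Evaluate φ at each world:
  s0 (successors {s0, s3}): φ is true.
  s1 (successors {s1, s4}): φ is true.
  s2 (successors {s1, s2}): φ is true.
  s3 (successors {s0, s3}): φ is true.
  s4 (successors {s4}): φ is false.
For instance, at s1:
  At s1: ¬◇p is false, so ¬¬◇p is true.
    At s1: ◇p is true, so ¬◇p is false.
      At s1: ◇p requires p at some successor in {s1, s4}.
        p holds at s1, so ◇p is true at s1.
Satisfying worlds: {s0, s1, s2, s3}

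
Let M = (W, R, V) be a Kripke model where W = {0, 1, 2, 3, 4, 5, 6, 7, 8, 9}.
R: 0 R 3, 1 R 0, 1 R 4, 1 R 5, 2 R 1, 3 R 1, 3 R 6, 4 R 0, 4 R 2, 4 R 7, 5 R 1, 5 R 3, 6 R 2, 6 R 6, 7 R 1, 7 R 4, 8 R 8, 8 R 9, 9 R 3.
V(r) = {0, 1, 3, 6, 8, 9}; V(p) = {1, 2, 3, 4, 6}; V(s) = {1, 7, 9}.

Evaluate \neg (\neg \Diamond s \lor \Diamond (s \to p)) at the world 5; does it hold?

No

At 5: \neg \Diamond s \lor \Diamond (s \to p) is true, so \neg (\neg \Diamond s \lor \Diamond (s \to p)) is false.
  At 5: \neg \Diamond s is false, \Diamond (s \to p) is true, so \neg \Diamond s \lor \Diamond (s \to p) is true.
    At 5: \Diamond s is true, so \neg \Diamond s is false.
      At 5: \Diamond s requires s at some successor in {1, 3}.
        s holds at 1, so \Diamond s is true at 5.
    At 5: \Diamond (s \to p) requires s \to p at some successor in {1, 3}.
      s \to p holds at 1, so \Diamond (s \to p) is true at 5.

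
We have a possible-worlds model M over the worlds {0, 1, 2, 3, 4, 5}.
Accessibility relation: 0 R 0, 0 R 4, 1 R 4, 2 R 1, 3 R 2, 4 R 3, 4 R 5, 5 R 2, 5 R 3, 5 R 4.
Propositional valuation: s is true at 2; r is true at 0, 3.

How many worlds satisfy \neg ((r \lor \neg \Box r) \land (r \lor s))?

3

Let φ = \neg ((r \lor \neg \Box r) \land (r \lor s)). Evaluate φ at each world:
  0 (successors {0, 4}): φ is false.
  1 (successors {4}): φ is true.
  2 (successors {1}): φ is false.
  3 (successors {2}): φ is false.
  4 (successors {3, 5}): φ is true.
  5 (successors {2, 3, 4}): φ is true.
For instance, at 2:
  At 2: (r \lor \neg \Box r) \land (r \lor s) is true, so \neg ((r \lor \neg \Box r) \land (r \lor s)) is false.
    At 2: r \lor \neg \Box r is true, r \lor s is true, so (r \lor \neg \Box r) \land (r \lor s) is true.
      At 2: r is false, \neg \Box r is true, so r \lor \neg \Box r is true.
Satisfying worlds: {1, 4, 5}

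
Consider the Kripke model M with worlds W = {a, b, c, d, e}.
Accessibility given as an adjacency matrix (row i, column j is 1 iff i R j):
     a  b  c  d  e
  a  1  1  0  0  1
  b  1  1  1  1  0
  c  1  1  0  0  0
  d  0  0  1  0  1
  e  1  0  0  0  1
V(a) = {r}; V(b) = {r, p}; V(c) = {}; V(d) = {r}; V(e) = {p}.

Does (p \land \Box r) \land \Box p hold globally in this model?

No

Let φ = (p \land \Box r) \land \Box p. Evaluate φ at each world:
  a (successors {a, b, e}): φ is false.
  b (successors {a, b, c, d}): φ is false.
  c (successors {a, b}): φ is false.
  d (successors {c, e}): φ is false.
  e (successors {a, e}): φ is false.
Detail at a (counterexample):
  At a: p \land \Box r is false, \Box p is false, so (p \land \Box r) \land \Box p is false.
    At a: p is false, \Box r is false, so p \land \Box r is false.
      At a: \Box r requires r at every successor {a, b, e}.
        r fails at e, so \Box r is false at a.
    At a: \Box p requires p at every successor {a, b, e}.
      p fails at a, so \Box p is false at a.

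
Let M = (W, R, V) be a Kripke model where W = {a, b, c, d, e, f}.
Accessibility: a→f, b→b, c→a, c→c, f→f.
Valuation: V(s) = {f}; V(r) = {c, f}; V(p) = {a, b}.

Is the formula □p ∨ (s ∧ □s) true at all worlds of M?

Recall that □ψ holds at a world iff ψ holds at every accessible world, and ◇ψ holds iff ψ holds at some accessible world.
Let φ = □p ∨ (s ∧ □s). Evaluate φ at each world:
  a (successors {f}): φ is false.
  b (successors {b}): φ is true.
  c (successors {a, c}): φ is false.
  d (successors ∅): φ is true.
  e (successors ∅): φ is true.
  f (successors {f}): φ is true.
Detail at a (counterexample):
  At a: □p is false, s ∧ □s is false, so □p ∨ (s ∧ □s) is false.
    At a: □p requires p at every successor {f}.
      p fails at f, so □p is false at a.
    At a: s is false, □s is true, so s ∧ □s is false.
      At a: □s requires s at every successor {f}.
        At f: s is true.
      So □s is true at a.

No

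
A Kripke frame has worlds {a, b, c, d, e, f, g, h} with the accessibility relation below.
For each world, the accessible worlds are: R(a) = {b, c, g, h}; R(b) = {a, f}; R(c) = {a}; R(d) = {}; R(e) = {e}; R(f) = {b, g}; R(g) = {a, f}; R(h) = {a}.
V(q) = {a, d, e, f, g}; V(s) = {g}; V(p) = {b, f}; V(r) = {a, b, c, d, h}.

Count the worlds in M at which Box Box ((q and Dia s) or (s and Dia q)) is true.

3

Let φ = Box Box ((q and Dia s) or (s and Dia q)). Evaluate φ at each world:
  a (successors {b, c, g, h}): φ is true.
  b (successors {a, f}): φ is false.
  c (successors {a}): φ is false.
  d (successors ∅): φ is true.
  e (successors {e}): φ is false.
  f (successors {b, g}): φ is true.
  g (successors {a, f}): φ is false.
  h (successors {a}): φ is false.
For instance, at h:
  At h: Box Box ((q and Dia s) or (s and Dia q)) requires Box ((q and Dia s) or (s and Dia q)) at every successor {a}.
    Box ((q and Dia s) or (s and Dia q)) fails at a, so Box Box ((q and Dia s) or (s and Dia q)) is false at h.
      At a: Box ((q and Dia s) or (s and Dia q)) requires (q and Dia s) or (s and Dia q) at every successor {b, c, g, h}.
        (q and Dia s) or (s and Dia q) fails at b, so Box ((q and Dia s) or (s and Dia q)) is false at a.
Satisfying worlds: {a, d, f}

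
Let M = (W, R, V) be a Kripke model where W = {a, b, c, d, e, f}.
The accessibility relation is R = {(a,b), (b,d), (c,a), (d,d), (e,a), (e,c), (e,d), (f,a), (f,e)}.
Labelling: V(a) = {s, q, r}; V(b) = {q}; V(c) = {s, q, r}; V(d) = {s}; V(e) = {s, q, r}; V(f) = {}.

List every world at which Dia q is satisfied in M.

Let φ = Dia q. Evaluate φ at each world:
  a (successors {b}): φ is true.
  b (successors {d}): φ is false.
  c (successors {a}): φ is true.
  d (successors {d}): φ is false.
  e (successors {a, c, d}): φ is true.
  f (successors {a, e}): φ is true.
For instance, at a:
  At a: Dia q requires q at some successor in {b}.
    q holds at b, so Dia q is true at a.
Satisfying worlds: {a, c, e, f}

a, c, e, f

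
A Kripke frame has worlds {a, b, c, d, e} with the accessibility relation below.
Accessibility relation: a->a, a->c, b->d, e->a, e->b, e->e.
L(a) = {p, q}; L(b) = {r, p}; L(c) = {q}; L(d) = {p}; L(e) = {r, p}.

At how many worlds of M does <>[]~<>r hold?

Let φ = <>[]~<>r. Evaluate φ at each world:
  a (successors {a, c}): φ is true.
  b (successors {d}): φ is true.
  c (successors ∅): φ is false.
  d (successors ∅): φ is false.
  e (successors {a, b, e}): φ is true.
For instance, at b:
  At b: <>[]~<>r requires []~<>r at some successor in {d}.
    []~<>r holds at d, so <>[]~<>r is true at b.
      At d: no accessible worlds, so []~<>r holds vacuously.
Satisfying worlds: {a, b, e}

3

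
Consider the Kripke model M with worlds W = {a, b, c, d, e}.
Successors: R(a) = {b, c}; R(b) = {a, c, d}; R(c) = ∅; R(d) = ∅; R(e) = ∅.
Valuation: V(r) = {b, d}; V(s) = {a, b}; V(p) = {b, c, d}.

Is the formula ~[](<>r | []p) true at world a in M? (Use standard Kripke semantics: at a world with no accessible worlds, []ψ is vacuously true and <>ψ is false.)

No

At a: [](<>r | []p) is true, so ~[](<>r | []p) is false.
  At a: [](<>r | []p) requires <>r | []p at every successor {b, c}.
      At b: <>r is true, []p is false, so <>r | []p is true.
      At c: <>r is false, []p is true, so <>r | []p is true.
  So [](<>r | []p) is true at a.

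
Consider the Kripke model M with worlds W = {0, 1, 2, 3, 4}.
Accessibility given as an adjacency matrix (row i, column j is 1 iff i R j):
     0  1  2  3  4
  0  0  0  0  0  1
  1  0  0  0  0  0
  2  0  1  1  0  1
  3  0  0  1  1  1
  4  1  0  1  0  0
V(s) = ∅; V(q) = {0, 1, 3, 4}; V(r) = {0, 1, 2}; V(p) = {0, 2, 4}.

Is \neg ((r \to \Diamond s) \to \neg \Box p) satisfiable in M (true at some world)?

Recall that \Box ψ holds at a world iff ψ holds at every accessible world, and \Diamond ψ holds iff ψ holds at some accessible world.
Let φ = \neg ((r \to \Diamond s) \to \neg \Box p). Evaluate φ at each world:
  0 (successors {4}): φ is false.
  1 (successors ∅): φ is false.
  2 (successors {1, 2, 4}): φ is false.
  3 (successors {2, 3, 4}): φ is false.
  4 (successors {0, 2}): φ is true.
Detail at 4 (witness):
  At 4: (r \to \Diamond s) \to \neg \Box p is false, so \neg ((r \to \Diamond s) \to \neg \Box p) is true.
    At 4: r \to \Diamond s is true, \neg \Box p is false, so (r \to \Diamond s) \to \neg \Box p is false.
      At 4: r is false, \Diamond s is false, so r \to \Diamond s is true.
      At 4: \Box p is true, so \neg \Box p is false.

Yes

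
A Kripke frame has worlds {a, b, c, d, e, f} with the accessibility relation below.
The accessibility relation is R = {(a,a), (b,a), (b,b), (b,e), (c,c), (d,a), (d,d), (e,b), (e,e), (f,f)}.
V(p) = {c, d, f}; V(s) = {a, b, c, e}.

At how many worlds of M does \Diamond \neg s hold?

Let φ = \Diamond \neg s. Evaluate φ at each world:
  a (successors {a}): φ is false.
  b (successors {a, b, e}): φ is false.
  c (successors {c}): φ is false.
  d (successors {a, d}): φ is true.
  e (successors {b, e}): φ is false.
  f (successors {f}): φ is true.
For instance, at f:
  At f: \Diamond \neg s requires \neg s at some successor in {f}.
    \neg s holds at f, so \Diamond \neg s is true at f.
Satisfying worlds: {d, f}

2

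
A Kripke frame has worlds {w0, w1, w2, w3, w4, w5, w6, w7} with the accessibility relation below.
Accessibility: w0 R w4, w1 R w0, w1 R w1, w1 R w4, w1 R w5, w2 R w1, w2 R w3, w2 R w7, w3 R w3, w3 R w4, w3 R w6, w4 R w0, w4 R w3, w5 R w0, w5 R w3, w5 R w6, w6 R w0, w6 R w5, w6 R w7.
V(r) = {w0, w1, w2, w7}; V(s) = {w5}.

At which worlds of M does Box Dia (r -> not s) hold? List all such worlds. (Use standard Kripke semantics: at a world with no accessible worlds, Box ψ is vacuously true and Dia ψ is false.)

w0, w1, w3, w4, w5, w7

Recall that Box ψ holds at a world iff ψ holds at every accessible world, and Dia ψ holds iff ψ holds at some accessible world.
Let φ = Box Dia (r -> not s). Evaluate φ at each world:
  w0 (successors {w4}): φ is true.
  w1 (successors {w0, w1, w4, w5}): φ is true.
  w2 (successors {w1, w3, w7}): φ is false.
  w3 (successors {w3, w4, w6}): φ is true.
  w4 (successors {w0, w3}): φ is true.
  w5 (successors {w0, w3, w6}): φ is true.
  w6 (successors {w0, w5, w7}): φ is false.
  w7 (successors ∅): φ is true.
For instance, at w4:
  At w4: Box Dia (r -> not s) requires Dia (r -> not s) at every successor {w0, w3}.
      At w0: Dia (r -> not s) requires r -> not s at some successor in {w4}.
        r -> not s holds at w4, so Dia (r -> not s) is true at w0.
      At w3: Dia (r -> not s) requires r -> not s at some successor in {w3, w4, w6}.
        r -> not s holds at w3, so Dia (r -> not s) is true at w3.
  So Box Dia (r -> not s) is true at w4.
Satisfying worlds: {w0, w1, w3, w4, w5, w7}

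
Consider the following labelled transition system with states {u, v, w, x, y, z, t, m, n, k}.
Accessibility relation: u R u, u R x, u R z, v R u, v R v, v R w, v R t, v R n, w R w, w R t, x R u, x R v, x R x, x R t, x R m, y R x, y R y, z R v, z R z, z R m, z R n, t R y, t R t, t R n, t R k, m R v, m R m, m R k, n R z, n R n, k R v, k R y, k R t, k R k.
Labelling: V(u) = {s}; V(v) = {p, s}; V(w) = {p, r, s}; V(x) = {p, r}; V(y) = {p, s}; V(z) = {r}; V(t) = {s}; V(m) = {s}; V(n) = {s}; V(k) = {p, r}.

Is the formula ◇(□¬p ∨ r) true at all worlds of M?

Yes

Let φ = ◇(□¬p ∨ r). Evaluate φ at each world:
  u (successors {u, x, z}): φ is true.
  v (successors {u, v, w, t, n}): φ is true.
  w (successors {w, t}): φ is true.
  x (successors {u, v, x, t, m}): φ is true.
  y (successors {x, y}): φ is true.
  z (successors {v, z, m, n}): φ is true.
  t (successors {y, t, n, k}): φ is true.
  m (successors {v, m, k}): φ is true.
  n (successors {z, n}): φ is true.
  k (successors {v, y, t, k}): φ is true.
For instance, at v:
  At v: ◇(□¬p ∨ r) requires □¬p ∨ r at some successor in {u, v, w, t, n}.
    □¬p ∨ r holds at w, so ◇(□¬p ∨ r) is true at v.
      At w: □¬p is false, r is true, so □¬p ∨ r is true.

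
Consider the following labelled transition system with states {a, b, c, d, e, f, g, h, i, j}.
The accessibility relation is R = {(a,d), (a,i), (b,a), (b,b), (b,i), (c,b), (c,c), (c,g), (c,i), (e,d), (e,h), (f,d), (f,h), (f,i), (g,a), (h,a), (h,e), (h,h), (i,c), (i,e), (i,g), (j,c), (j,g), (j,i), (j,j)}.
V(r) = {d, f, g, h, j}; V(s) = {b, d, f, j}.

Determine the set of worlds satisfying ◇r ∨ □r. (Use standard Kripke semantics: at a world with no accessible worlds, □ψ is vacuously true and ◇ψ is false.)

Recall that □ψ holds at a world iff ψ holds at every accessible world, and ◇ψ holds iff ψ holds at some accessible world.
Let φ = ◇r ∨ □r. Evaluate φ at each world:
  a (successors {d, i}): φ is true.
  b (successors {a, b, i}): φ is false.
  c (successors {b, c, g, i}): φ is true.
  d (successors ∅): φ is true.
  e (successors {d, h}): φ is true.
  f (successors {d, h, i}): φ is true.
  g (successors {a}): φ is false.
  h (successors {a, e, h}): φ is true.
  i (successors {c, e, g}): φ is true.
  j (successors {c, g, i, j}): φ is true.
For instance, at e:
  At e: ◇r is true, □r is true, so ◇r ∨ □r is true.
    At e: ◇r requires r at some successor in {d, h}.
      r holds at d, so ◇r is true at e.
    At e: □r requires r at every successor {d, h}.
      At d: r is true.
      At h: r is true.
    So □r is true at e.
Satisfying worlds: {a, c, d, e, f, h, i, j}

a, c, d, e, f, h, i, j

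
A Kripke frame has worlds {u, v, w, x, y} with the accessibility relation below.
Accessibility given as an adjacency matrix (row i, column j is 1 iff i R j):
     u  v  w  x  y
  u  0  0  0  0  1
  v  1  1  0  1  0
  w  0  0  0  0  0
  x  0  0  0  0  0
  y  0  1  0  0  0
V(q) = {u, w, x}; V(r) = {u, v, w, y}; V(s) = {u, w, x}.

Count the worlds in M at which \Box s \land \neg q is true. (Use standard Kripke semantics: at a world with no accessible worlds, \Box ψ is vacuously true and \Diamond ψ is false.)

Recall that \Box ψ holds at a world iff ψ holds at every accessible world, and \Diamond ψ holds iff ψ holds at some accessible world.
Let φ = \Box s \land \neg q. Evaluate φ at each world:
  u (successors {y}): φ is false.
  v (successors {u, v, x}): φ is false.
  w (successors ∅): φ is false.
  x (successors ∅): φ is false.
  y (successors {v}): φ is false.
For instance, at u:
  At u: \Box s is false, \neg q is false, so \Box s \land \neg q is false.
    At u: \Box s requires s at every successor {y}.
      s fails at y, so \Box s is false at u.
Satisfying worlds: none.

0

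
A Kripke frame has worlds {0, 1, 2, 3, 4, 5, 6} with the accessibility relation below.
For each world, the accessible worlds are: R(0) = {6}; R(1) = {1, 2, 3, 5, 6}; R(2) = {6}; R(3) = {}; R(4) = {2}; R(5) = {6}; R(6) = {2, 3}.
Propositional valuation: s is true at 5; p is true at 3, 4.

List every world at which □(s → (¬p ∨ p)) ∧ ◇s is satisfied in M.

1

Recall that □ψ holds at a world iff ψ holds at every accessible world, and ◇ψ holds iff ψ holds at some accessible world.
Let φ = □(s → (¬p ∨ p)) ∧ ◇s. Evaluate φ at each world:
  0 (successors {6}): φ is false.
  1 (successors {1, 2, 3, 5, 6}): φ is true.
  2 (successors {6}): φ is false.
  3 (successors ∅): φ is false.
  4 (successors {2}): φ is false.
  5 (successors {6}): φ is false.
  6 (successors {2, 3}): φ is false.
For instance, at 6:
  At 6: □(s → (¬p ∨ p)) is true, ◇s is false, so □(s → (¬p ∨ p)) ∧ ◇s is false.
    At 6: □(s → (¬p ∨ p)) requires s → (¬p ∨ p) at every successor {2, 3}.
      At 2: s → (¬p ∨ p) is true.
      At 3: s → (¬p ∨ p) is true.
    So □(s → (¬p ∨ p)) is true at 6.
    At 6: ◇s requires s at some successor in {2, 3}.
      At 2: s is false.
      At 3: s is false.
    So ◇s is false at 6.
Satisfying worlds: {1}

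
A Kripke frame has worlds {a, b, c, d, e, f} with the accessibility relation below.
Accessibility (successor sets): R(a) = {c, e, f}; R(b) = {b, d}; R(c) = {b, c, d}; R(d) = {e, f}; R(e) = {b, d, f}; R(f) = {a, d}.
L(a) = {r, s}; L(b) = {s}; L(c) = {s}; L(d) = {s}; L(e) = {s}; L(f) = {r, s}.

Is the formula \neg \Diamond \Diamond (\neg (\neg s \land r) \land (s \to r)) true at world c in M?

No

At c: \Diamond \Diamond (\neg (\neg s \land r) \land (s \to r)) is true, so \neg \Diamond \Diamond (\neg (\neg s \land r) \land (s \to r)) is false.
  At c: \Diamond \Diamond (\neg (\neg s \land r) \land (s \to r)) requires \Diamond (\neg (\neg s \land r) \land (s \to r)) at some successor in {b, c, d}.
    \Diamond (\neg (\neg s \land r) \land (s \to r)) holds at d, so \Diamond \Diamond (\neg (\neg s \land r) \land (s \to r)) is true at c.
      At d: \Diamond (\neg (\neg s \land r) \land (s \to r)) requires \neg (\neg s \land r) \land (s \to r) at some successor in {e, f}.
        \neg (\neg s \land r) \land (s \to r) holds at f, so \Diamond (\neg (\neg s \land r) \land (s \to r)) is true at d.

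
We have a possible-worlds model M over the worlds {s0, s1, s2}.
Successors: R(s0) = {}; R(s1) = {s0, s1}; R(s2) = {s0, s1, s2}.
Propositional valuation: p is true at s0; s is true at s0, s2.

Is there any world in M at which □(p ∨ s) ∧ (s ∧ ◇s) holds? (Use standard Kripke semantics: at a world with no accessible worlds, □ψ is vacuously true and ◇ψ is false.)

Let φ = □(p ∨ s) ∧ (s ∧ ◇s). Evaluate φ at each world:
  s0 (successors ∅): φ is false.
  s1 (successors {s0, s1}): φ is false.
  s2 (successors {s0, s1, s2}): φ is false.
For instance, at s2:
  At s2: □(p ∨ s) is false, s ∧ ◇s is true, so □(p ∨ s) ∧ (s ∧ ◇s) is false.
    At s2: □(p ∨ s) requires p ∨ s at every successor {s0, s1, s2}.
      p ∨ s fails at s1, so □(p ∨ s) is false at s2.
    At s2: s is true, ◇s is true, so s ∧ ◇s is true.
      At s2: ◇s requires s at some successor in {s0, s1, s2}.
        s holds at s0, so ◇s is true at s2.

No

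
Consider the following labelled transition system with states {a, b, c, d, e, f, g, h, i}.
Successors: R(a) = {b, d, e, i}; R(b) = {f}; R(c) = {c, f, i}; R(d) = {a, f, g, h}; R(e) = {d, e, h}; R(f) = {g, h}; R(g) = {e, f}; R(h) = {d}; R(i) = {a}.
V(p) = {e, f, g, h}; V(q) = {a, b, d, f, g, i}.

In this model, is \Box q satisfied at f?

At f: \Box q requires q at every successor {g, h}.
  q fails at h, so \Box q is false at f.

No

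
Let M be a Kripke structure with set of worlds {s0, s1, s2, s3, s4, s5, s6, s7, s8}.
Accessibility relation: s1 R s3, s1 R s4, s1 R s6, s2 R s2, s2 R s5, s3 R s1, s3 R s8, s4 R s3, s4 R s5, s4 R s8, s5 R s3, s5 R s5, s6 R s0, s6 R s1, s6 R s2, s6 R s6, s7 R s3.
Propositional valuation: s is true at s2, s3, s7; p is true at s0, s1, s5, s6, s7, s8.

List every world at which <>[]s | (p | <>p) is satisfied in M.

Let φ = <>[]s | (p | <>p). Evaluate φ at each world:
  s0 (successors ∅): φ is true.
  s1 (successors {s3, s4, s6}): φ is true.
  s2 (successors {s2, s5}): φ is true.
  s3 (successors {s1, s8}): φ is true.
  s4 (successors {s3, s5, s8}): φ is true.
  s5 (successors {s3, s5}): φ is true.
  s6 (successors {s0, s1, s2, s6}): φ is true.
  s7 (successors {s3}): φ is true.
  s8 (successors ∅): φ is true.
For instance, at s3:
  At s3: <>[]s is true, p | <>p is true, so <>[]s | (p | <>p) is true.
    At s3: <>[]s requires []s at some successor in {s1, s8}.
      []s holds at s8, so <>[]s is true at s3.
    At s3: p is false, <>p is true, so p | <>p is true.
      At s3: <>p requires p at some successor in {s1, s8}.
        p holds at s1, so <>p is true at s3.
Satisfying worlds: {s0, s1, s2, s3, s4, s5, s6, s7, s8}

s0, s1, s2, s3, s4, s5, s6, s7, s8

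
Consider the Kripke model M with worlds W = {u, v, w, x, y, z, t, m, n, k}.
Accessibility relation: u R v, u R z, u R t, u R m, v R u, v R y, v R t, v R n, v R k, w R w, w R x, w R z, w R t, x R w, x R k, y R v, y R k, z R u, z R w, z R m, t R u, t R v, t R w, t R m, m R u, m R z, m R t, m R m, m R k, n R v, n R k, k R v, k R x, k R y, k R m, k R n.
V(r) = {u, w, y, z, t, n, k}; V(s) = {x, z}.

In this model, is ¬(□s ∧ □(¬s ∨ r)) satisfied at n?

Yes

Recall that □ψ holds at a world iff ψ holds at every accessible world, and ◇ψ holds iff ψ holds at some accessible world.
At n: □s ∧ □(¬s ∨ r) is false, so ¬(□s ∧ □(¬s ∨ r)) is true.
  At n: □s is false, □(¬s ∨ r) is true, so □s ∧ □(¬s ∨ r) is false.
    At n: □s requires s at every successor {v, k}.
      s fails at v, so □s is false at n.
    At n: □(¬s ∨ r) requires ¬s ∨ r at every successor {v, k}.
      At v: ¬s ∨ r is true.
      At k: ¬s ∨ r is true.
    So □(¬s ∨ r) is true at n.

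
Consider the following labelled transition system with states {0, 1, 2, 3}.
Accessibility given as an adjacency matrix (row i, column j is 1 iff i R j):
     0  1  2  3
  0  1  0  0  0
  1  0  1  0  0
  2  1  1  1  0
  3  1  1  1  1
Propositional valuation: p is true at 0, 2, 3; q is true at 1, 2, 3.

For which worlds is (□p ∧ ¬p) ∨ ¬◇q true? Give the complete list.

Let φ = (□p ∧ ¬p) ∨ ¬◇q. Evaluate φ at each world:
  0 (successors {0}): φ is true.
  1 (successors {1}): φ is false.
  2 (successors {0, 1, 2}): φ is false.
  3 (successors {0, 1, 2, 3}): φ is false.
For instance, at 2:
  At 2: □p ∧ ¬p is false, ¬◇q is false, so (□p ∧ ¬p) ∨ ¬◇q is false.
    At 2: □p is false, ¬p is false, so □p ∧ ¬p is false.
      At 2: □p requires p at every successor {0, 1, 2}.
        p fails at 1, so □p is false at 2.
    At 2: ◇q is true, so ¬◇q is false.
      At 2: ◇q requires q at some successor in {0, 1, 2}.
        q holds at 1, so ◇q is true at 2.
Satisfying worlds: {0}

0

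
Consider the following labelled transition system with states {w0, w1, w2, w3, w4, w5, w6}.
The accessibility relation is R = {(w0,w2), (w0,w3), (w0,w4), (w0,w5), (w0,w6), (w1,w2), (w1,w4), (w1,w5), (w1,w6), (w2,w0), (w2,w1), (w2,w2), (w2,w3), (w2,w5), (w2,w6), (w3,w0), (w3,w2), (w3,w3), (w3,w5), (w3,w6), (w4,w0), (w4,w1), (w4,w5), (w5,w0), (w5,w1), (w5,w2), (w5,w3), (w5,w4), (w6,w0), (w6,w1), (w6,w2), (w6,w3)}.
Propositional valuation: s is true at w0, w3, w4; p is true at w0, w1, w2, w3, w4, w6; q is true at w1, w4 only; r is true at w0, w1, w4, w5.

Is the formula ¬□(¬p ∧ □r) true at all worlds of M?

Yes

Let φ = ¬□(¬p ∧ □r). Evaluate φ at each world:
  w0 (successors {w2, w3, w4, w5, w6}): φ is true.
  w1 (successors {w2, w4, w5, w6}): φ is true.
  w2 (successors {w0, w1, w2, w3, w5, w6}): φ is true.
  w3 (successors {w0, w2, w3, w5, w6}): φ is true.
  w4 (successors {w0, w1, w5}): φ is true.
  w5 (successors {w0, w1, w2, w3, w4}): φ is true.
  w6 (successors {w0, w1, w2, w3}): φ is true.
For instance, at w6:
  At w6: □(¬p ∧ □r) is false, so ¬□(¬p ∧ □r) is true.
    At w6: □(¬p ∧ □r) requires ¬p ∧ □r at every successor {w0, w1, w2, w3}.
      ¬p ∧ □r fails at w0, so □(¬p ∧ □r) is false at w6.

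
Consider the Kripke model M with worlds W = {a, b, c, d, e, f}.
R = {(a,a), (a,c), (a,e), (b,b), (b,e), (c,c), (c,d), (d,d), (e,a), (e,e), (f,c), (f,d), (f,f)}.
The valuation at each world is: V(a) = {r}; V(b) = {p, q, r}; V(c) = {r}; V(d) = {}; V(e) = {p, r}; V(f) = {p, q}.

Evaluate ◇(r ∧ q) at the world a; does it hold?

At a: ◇(r ∧ q) requires r ∧ q at some successor in {a, c, e}.
  At a: r ∧ q is false.
  At c: r ∧ q is false.
  At e: r ∧ q is false.
So ◇(r ∧ q) is false at a.

No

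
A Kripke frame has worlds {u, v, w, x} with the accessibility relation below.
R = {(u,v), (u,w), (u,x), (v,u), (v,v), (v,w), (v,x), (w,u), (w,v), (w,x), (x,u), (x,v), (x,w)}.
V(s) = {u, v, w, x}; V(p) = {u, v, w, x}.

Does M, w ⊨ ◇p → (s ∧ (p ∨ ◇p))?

At w: ◇p is true, s ∧ (p ∨ ◇p) is true, so ◇p → (s ∧ (p ∨ ◇p)) is true.
  At w: ◇p requires p at some successor in {u, v, x}.
    p holds at u, so ◇p is true at w.
  At w: s is true, p ∨ ◇p is true, so s ∧ (p ∨ ◇p) is true.
    At w: p is true, ◇p is true, so p ∨ ◇p is true.
      At w: ◇p requires p at some successor in {u, v, x}.
        p holds at u, so ◇p is true at w.

Yes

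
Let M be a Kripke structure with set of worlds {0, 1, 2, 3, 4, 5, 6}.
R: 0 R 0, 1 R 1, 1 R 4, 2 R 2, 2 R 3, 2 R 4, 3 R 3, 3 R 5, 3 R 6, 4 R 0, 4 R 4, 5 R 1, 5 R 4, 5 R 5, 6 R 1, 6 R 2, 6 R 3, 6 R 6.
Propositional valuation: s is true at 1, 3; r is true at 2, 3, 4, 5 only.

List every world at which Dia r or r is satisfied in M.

1, 2, 3, 4, 5, 6

Recall that Dia ψ holds at a world iff ψ holds at some accessible world.
Let φ = Dia r or r. Evaluate φ at each world:
  0 (successors {0}): φ is false.
  1 (successors {1, 4}): φ is true.
  2 (successors {2, 3, 4}): φ is true.
  3 (successors {3, 5, 6}): φ is true.
  4 (successors {0, 4}): φ is true.
  5 (successors {1, 4, 5}): φ is true.
  6 (successors {1, 2, 3, 6}): φ is true.
For instance, at 1:
  At 1: Dia r is true, r is false, so Dia r or r is true.
    At 1: Dia r requires r at some successor in {1, 4}.
      r holds at 4, so Dia r is true at 1.
Satisfying worlds: {1, 2, 3, 4, 5, 6}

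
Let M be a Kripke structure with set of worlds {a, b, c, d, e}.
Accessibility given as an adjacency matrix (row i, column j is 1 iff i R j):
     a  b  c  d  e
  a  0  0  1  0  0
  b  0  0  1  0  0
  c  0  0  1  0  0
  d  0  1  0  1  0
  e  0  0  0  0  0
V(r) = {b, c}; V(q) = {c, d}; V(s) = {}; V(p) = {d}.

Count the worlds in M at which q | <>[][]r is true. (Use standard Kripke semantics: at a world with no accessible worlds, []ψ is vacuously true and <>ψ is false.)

Let φ = q | <>[][]r. Evaluate φ at each world:
  a (successors {c}): φ is true.
  b (successors {c}): φ is true.
  c (successors {c}): φ is true.
  d (successors {b, d}): φ is true.
  e (successors ∅): φ is false.
For instance, at d:
  At d: q is true, <>[][]r is true, so q | <>[][]r is true.
    At d: <>[][]r requires [][]r at some successor in {b, d}.
      [][]r holds at b, so <>[][]r is true at d.
Satisfying worlds: {a, b, c, d}

4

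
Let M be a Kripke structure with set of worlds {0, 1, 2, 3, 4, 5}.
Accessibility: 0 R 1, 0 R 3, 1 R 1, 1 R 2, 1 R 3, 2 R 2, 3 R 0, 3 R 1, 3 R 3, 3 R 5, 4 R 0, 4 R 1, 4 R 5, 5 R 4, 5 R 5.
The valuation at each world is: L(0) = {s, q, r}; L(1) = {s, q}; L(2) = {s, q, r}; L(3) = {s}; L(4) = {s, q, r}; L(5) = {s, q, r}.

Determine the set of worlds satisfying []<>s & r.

0, 2, 4, 5

Let φ = []<>s & r. Evaluate φ at each world:
  0 (successors {1, 3}): φ is true.
  1 (successors {1, 2, 3}): φ is false.
  2 (successors {2}): φ is true.
  3 (successors {0, 1, 3, 5}): φ is false.
  4 (successors {0, 1, 5}): φ is true.
  5 (successors {4, 5}): φ is true.
For instance, at 3:
  At 3: []<>s is true, r is false, so []<>s & r is false.
    At 3: []<>s requires <>s at every successor {0, 1, 3, 5}.
      At 0: <>s is true.
      At 1: <>s is true.
      At 3: <>s is true.
      At 5: <>s is true.
    So []<>s is true at 3.
Satisfying worlds: {0, 2, 4, 5}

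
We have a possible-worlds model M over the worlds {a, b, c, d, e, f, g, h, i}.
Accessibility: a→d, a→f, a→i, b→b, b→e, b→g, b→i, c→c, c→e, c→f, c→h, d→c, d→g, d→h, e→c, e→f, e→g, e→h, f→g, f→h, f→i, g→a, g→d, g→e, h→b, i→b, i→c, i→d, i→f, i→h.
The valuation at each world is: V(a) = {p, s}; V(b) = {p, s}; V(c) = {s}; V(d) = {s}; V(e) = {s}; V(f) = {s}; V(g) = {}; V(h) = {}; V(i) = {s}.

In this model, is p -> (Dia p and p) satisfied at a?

At a: p is true, Dia p and p is false, so p -> (Dia p and p) is false.
  At a: Dia p is false, p is true, so Dia p and p is false.
    At a: Dia p requires p at some successor in {d, f, i}.
      At d: p is false.
      At f: p is false.
      At i: p is false.
    So Dia p is false at a.

No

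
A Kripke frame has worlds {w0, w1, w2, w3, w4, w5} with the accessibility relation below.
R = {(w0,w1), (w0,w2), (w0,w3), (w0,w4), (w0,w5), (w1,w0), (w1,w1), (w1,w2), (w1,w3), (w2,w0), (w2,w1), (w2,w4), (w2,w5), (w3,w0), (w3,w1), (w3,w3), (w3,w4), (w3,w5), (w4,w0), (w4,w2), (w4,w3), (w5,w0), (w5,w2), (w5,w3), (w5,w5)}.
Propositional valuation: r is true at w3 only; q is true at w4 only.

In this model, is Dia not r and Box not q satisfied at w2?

At w2: Dia not r is true, Box not q is false, so Dia not r and Box not q is false.
  At w2: Dia not r requires not r at some successor in {w0, w1, w4, w5}.
    not r holds at w0, so Dia not r is true at w2.
  At w2: Box not q requires not q at every successor {w0, w1, w4, w5}.
    not q fails at w4, so Box not q is false at w2.

No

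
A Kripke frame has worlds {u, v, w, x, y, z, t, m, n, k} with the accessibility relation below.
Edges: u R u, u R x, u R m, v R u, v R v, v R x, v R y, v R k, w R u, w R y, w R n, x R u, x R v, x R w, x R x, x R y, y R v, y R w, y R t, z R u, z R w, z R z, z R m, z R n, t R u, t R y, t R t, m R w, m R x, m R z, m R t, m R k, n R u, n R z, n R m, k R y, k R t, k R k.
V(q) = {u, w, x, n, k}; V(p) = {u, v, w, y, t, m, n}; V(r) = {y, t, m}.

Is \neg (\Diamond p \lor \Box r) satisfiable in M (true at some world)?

Let φ = \neg (\Diamond p \lor \Box r). Evaluate φ at each world:
  u (successors {u, x, m}): φ is false.
  v (successors {u, v, x, y, k}): φ is false.
  w (successors {u, y, n}): φ is false.
  x (successors {u, v, w, x, y}): φ is false.
  y (successors {v, w, t}): φ is false.
  z (successors {u, w, z, m, n}): φ is false.
  t (successors {u, y, t}): φ is false.
  m (successors {w, x, z, t, k}): φ is false.
  n (successors {u, z, m}): φ is false.
  k (successors {y, t, k}): φ is false.
For instance, at v:
  At v: \Diamond p \lor \Box r is true, so \neg (\Diamond p \lor \Box r) is false.
    At v: \Diamond p is true, \Box r is false, so \Diamond p \lor \Box r is true.
      At v: \Diamond p requires p at some successor in {u, v, x, y, k}.
        p holds at u, so \Diamond p is true at v.
      At v: \Box r requires r at every successor {u, v, x, y, k}.
        r fails at u, so \Box r is false at v.

No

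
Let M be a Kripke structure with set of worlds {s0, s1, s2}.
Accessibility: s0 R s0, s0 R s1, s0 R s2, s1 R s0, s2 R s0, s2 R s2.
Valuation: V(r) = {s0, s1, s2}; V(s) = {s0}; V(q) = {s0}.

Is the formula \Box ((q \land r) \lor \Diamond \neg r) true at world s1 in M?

Yes

At s1: \Box ((q \land r) \lor \Diamond \neg r) requires (q \land r) \lor \Diamond \neg r at every successor {s0}.
    At s0: q \land r is true, \Diamond \neg r is false, so (q \land r) \lor \Diamond \neg r is true.
      At s0: \Diamond \neg r requires \neg r at some successor in {s0, s1, s2}.
        At s0: \neg r is false.
        At s1: \neg r is false.
        At s2: \neg r is false.
      So \Diamond \neg r is false at s0.
So \Box ((q \land r) \lor \Diamond \neg r) is true at s1.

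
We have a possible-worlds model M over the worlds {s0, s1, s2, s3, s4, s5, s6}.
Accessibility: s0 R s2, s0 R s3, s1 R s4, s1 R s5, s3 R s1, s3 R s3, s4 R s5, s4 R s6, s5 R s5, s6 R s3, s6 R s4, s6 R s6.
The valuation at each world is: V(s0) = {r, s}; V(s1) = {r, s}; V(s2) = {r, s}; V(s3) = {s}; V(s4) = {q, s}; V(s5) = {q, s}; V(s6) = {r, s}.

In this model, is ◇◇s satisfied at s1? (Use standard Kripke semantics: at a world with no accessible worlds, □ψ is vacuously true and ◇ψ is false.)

Recall that ◇ψ holds at a world iff ψ holds at some accessible world.
At s1: ◇◇s requires ◇s at some successor in {s4, s5}.
  ◇s holds at s4, so ◇◇s is true at s1.
    At s4: ◇s requires s at some successor in {s5, s6}.
      s holds at s5, so ◇s is true at s4.

Yes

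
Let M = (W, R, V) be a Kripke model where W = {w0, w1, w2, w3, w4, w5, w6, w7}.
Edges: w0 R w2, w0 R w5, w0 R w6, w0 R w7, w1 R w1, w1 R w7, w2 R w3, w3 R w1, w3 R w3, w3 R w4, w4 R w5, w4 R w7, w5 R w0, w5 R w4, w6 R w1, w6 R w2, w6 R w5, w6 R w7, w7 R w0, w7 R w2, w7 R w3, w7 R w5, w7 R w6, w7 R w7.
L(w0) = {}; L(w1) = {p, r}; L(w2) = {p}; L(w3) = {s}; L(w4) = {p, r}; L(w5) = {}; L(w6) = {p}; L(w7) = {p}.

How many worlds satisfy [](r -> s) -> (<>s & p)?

6

Recall that []ψ holds at a world iff ψ holds at every accessible world, and <>ψ holds iff ψ holds at some accessible world.
Let φ = [](r -> s) -> (<>s & p). Evaluate φ at each world:
  w0 (successors {w2, w5, w6, w7}): φ is false.
  w1 (successors {w1, w7}): φ is true.
  w2 (successors {w3}): φ is true.
  w3 (successors {w1, w3, w4}): φ is true.
  w4 (successors {w5, w7}): φ is false.
  w5 (successors {w0, w4}): φ is true.
  w6 (successors {w1, w2, w5, w7}): φ is true.
  w7 (successors {w0, w2, w3, w5, w6, w7}): φ is true.
For instance, at w0:
  At w0: [](r -> s) is true, <>s & p is false, so [](r -> s) -> (<>s & p) is false.
    At w0: [](r -> s) requires r -> s at every successor {w2, w5, w6, w7}.
      At w2: r -> s is true.
      At w5: r -> s is true.
      At w6: r -> s is true.
      At w7: r -> s is true.
    So [](r -> s) is true at w0.
    At w0: <>s is false, p is false, so <>s & p is false.
      At w0: <>s requires s at some successor in {w2, w5, w6, w7}.
        At w2: s is false.
        At w5: s is false.
        At w6: s is false.
        At w7: s is false.
      So <>s is false at w0.
Satisfying worlds: {w1, w2, w3, w5, w6, w7}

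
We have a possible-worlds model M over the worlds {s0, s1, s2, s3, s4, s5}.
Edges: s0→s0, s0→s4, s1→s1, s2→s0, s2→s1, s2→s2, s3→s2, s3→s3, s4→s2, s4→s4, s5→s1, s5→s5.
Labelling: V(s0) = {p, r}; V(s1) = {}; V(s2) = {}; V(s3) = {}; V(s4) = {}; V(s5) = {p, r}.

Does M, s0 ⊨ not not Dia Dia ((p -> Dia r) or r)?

Yes

At s0: not Dia Dia ((p -> Dia r) or r) is false, so not not Dia Dia ((p -> Dia r) or r) is true.
  At s0: Dia Dia ((p -> Dia r) or r) is true, so not Dia Dia ((p -> Dia r) or r) is false.
    At s0: Dia Dia ((p -> Dia r) or r) requires Dia ((p -> Dia r) or r) at some successor in {s0, s4}.
      Dia ((p -> Dia r) or r) holds at s0, so Dia Dia ((p -> Dia r) or r) is true at s0.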